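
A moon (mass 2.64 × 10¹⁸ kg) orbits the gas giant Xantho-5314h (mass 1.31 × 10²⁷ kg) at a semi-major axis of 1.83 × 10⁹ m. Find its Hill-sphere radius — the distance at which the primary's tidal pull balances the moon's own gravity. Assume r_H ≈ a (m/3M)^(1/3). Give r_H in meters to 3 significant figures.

r_H ≈ a (m/3M)^(1/3)
    = (1.83 × 10⁹) × (2.64 × 10¹⁸ / (3 × 1.31 × 10²⁷))^(1/3)
    = 1.60 × 10⁶ m

1.60 × 10⁶ m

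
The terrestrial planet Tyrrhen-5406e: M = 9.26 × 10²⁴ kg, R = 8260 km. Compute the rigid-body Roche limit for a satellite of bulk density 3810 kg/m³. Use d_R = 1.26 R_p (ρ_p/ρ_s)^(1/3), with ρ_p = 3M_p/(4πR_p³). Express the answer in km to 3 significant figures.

ρ_p = 3M_p/(4πR_p³) = 3 × (9.26 × 10²⁴) / (4π × (8.26 × 10⁶ m)³) = 3920 kg/m³
d_R = 1.26 × 8260 km × (3920/3810)^(1/3)
    = 10500 km

10500 km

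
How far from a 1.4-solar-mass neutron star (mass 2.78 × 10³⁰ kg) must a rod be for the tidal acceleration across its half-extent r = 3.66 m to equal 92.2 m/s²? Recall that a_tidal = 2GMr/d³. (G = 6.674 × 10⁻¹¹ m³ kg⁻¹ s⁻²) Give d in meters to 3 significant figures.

2.45 × 10⁶ m

2GMr/d³ = a_tidal  ⇒  d = (2GMr / a_tidal)^(1/3)
d = (2 × 6.674×10⁻¹¹ × (2.78 × 10³⁰) × (3.66) / (92.2))^(1/3)
  = 2.45 × 10⁶ m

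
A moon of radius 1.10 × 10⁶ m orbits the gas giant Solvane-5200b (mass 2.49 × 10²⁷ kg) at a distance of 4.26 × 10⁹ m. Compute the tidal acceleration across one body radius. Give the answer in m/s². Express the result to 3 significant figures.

4.73 × 10⁻⁶ m/s²

Δa = 2GMr/d³
   = 2 × (6.674 × 10⁻¹¹) × (2.49 × 10²⁷) × (1.10 × 10⁶) / (4.26 × 10⁹)³
   = 4.73 × 10⁻⁶ m/s²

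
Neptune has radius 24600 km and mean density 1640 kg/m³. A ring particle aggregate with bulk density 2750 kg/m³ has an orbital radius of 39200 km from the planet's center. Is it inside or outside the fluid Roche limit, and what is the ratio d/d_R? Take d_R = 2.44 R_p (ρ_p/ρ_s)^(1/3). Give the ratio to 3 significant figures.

inside; d/d_R ≈ 0.776

d_R = 2.44 × (24600 km) × (1640/2750)^(1/3) = 50520 km
d/d_R = (39200) / (50520) = 0.776
Since d/d_R < 1, the body is inside the Roche limit.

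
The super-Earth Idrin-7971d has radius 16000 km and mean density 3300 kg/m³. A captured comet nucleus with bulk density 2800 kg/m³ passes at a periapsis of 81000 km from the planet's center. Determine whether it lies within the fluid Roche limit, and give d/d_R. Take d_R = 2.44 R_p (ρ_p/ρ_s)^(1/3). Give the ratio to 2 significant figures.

d_R = 2.44 × (16000 km) × (3300/2800)^(1/3) = 41240 km
d/d_R = (81000) / (41240) = 2.0
Since d/d_R > 1, the body is outside the Roche limit.

outside; d/d_R ≈ 2.0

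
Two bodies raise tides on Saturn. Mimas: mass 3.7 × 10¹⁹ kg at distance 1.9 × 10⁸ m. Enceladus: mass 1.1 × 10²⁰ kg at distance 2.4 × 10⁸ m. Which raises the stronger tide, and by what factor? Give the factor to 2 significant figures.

Enceladus, by a factor of ≈ 1.5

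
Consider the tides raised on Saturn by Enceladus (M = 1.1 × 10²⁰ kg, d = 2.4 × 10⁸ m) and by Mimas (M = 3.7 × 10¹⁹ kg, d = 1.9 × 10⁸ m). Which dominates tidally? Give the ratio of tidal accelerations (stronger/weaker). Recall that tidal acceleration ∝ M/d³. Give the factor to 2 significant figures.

Compare M/d³ for the two perturbers:
Enceladus: (1.1 × 10²⁰) / (2.4 × 10⁸)³ = 7.957 × 10⁻⁶
Mimas: (3.7 × 10¹⁹) / (1.9 × 10⁸)³ = 5.394 × 10⁻⁶
Ratio (larger/smaller) = 1.5

Enceladus, by a factor of ≈ 1.5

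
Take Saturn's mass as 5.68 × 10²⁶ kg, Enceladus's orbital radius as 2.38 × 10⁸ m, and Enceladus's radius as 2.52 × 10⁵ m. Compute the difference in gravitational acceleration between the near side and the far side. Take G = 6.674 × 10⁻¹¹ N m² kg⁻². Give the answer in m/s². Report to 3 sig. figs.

a_tidal = 4GMr/d³
        = 4 × (6.674 × 10⁻¹¹) × (5.68 × 10²⁶) × (2.52 × 10⁵) / (2.38 × 10⁸)³
        = 2.83 × 10⁻³ m/s²

2.83 × 10⁻³ m/s²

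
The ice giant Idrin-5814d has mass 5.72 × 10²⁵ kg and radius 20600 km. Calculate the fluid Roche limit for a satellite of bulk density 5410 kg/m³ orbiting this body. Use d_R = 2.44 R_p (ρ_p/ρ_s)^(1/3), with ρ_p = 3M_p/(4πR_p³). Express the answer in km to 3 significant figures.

ρ_p = 3M_p/(4πR_p³) = 3 × (5.72 × 10²⁵) / (4π × (2.06 × 10⁷ m)³) = 1560 kg/m³
d_R = 2.44 × 20600 km × (1560/5410)^(1/3)
    = 33200 km

33200 km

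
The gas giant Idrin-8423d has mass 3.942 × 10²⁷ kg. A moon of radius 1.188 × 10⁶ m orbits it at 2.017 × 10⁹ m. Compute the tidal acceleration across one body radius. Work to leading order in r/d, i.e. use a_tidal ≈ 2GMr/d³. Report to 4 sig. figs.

Δg = 2GMr/d³
   = 2 × (6.674 × 10⁻¹¹) × (3.942 × 10²⁷) × (1.188 × 10⁶) / (2.017 × 10⁹)³
   = 7.618 × 10⁻⁵ m/s²

7.618 × 10⁻⁵ m/s²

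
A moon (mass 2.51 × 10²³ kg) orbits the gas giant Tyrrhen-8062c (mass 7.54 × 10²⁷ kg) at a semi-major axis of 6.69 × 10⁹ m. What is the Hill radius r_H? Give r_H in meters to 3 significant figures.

r_H ≈ a (m/3M)^(1/3)
    = (6.69 × 10⁹) × (2.51 × 10²³ / (3 × 7.54 × 10²⁷))^(1/3)
    = 1.49 × 10⁸ m

1.49 × 10⁸ m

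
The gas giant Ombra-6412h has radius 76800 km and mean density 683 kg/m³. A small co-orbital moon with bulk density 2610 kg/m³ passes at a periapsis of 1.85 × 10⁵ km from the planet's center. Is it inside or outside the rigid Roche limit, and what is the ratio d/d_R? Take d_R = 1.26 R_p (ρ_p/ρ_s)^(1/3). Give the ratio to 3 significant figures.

outside; d/d_R ≈ 2.99

d_R = 1.26 × (76800 km) × (683/2610)^(1/3) = 61900 km
d/d_R = (1.85 × 10⁵) / (61900) = 2.99
Since d/d_R > 1, the body is outside the Roche limit.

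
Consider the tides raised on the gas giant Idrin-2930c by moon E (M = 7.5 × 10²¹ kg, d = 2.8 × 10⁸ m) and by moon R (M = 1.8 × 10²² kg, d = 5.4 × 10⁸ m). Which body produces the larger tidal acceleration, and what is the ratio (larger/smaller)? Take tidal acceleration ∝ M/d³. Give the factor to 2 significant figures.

Moon E, by a factor of ≈ 3.0

Compare M/d³ for the two perturbers:
Moon E: (7.5 × 10²¹) / (2.8 × 10⁸)³ = 3.417 × 10⁻⁴
Moon R: (1.8 × 10²²) / (5.4 × 10⁸)³ = 1.143 × 10⁻⁴
Ratio (larger/smaller) = 3.0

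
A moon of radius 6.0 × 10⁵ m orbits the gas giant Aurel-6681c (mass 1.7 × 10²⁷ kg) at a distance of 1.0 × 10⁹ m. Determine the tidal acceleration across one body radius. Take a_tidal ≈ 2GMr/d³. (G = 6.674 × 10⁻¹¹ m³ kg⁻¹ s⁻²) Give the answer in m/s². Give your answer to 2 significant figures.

1.4 × 10⁻⁴ m/s²

Δg = 2GMr/d³
   = 2 × (6.674 × 10⁻¹¹) × (1.7 × 10²⁷) × (6.0 × 10⁵) / (1.0 × 10⁹)³
   = 1.4 × 10⁻⁴ m/s²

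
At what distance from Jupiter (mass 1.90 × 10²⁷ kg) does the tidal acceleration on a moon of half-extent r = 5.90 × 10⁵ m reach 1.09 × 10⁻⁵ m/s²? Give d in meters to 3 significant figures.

2.39 × 10⁹ m

2GMr/d³ = a_tidal  ⇒  d = (2GMr / a_tidal)^(1/3)
d = (2 × 6.674×10⁻¹¹ × (1.90 × 10²⁷) × (5.90 × 10⁵) / (1.09 × 10⁻⁵))^(1/3)
  = 2.39 × 10⁹ m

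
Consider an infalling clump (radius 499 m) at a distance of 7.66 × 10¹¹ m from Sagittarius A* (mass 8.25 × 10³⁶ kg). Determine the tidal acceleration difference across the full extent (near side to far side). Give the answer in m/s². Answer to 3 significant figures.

Δa = 4GMr/d³
   = 4 × (6.674 × 10⁻¹¹) × (8.25 × 10³⁶) × (499) / (7.66 × 10¹¹)³
   = 2.45 × 10⁻⁶ m/s²

2.45 × 10⁻⁶ m/s²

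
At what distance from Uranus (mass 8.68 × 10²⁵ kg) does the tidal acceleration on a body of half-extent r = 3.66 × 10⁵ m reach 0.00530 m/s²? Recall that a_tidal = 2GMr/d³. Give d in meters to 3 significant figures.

9.28 × 10⁷ m

2GMr/d³ = a_tidal  ⇒  d = (2GMr / a_tidal)^(1/3)
d = (2 × 6.674×10⁻¹¹ × (8.68 × 10²⁵) × (3.66 × 10⁵) / (0.00530))^(1/3)
  = 9.28 × 10⁷ m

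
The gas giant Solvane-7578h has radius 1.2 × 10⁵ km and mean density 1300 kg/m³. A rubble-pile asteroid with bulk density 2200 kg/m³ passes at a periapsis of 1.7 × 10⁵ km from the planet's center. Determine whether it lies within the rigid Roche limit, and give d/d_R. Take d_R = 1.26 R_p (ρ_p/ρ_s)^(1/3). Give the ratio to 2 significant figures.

d_R = 1.26 × (1.2 × 10⁵ km) × (1300/2200)^(1/3) = 1.269 × 10⁵ km
d/d_R = (1.7 × 10⁵) / (1.269 × 10⁵) = 1.3
Since d/d_R > 1, the body is outside the Roche limit.

outside; d/d_R ≈ 1.3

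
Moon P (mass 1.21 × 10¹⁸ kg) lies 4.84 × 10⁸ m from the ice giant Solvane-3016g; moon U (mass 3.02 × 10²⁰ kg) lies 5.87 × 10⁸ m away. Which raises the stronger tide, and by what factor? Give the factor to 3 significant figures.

Compare M/d³ for the two perturbers:
Moon P: (1.21 × 10¹⁸) / (4.84 × 10⁸)³ = 1.067 × 10⁻⁸
Moon U: (3.02 × 10²⁰) / (5.87 × 10⁸)³ = 1.493 × 10⁻⁶
Ratio (larger/smaller) = 140

Moon U, by a factor of ≈ 140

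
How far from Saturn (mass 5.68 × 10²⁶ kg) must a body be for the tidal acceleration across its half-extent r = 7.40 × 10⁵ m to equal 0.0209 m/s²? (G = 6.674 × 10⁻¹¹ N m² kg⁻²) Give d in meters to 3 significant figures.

2GMr/d³ = a_tidal  ⇒  d = (2GMr / a_tidal)^(1/3)
d = (2 × 6.674×10⁻¹¹ × (5.68 × 10²⁶) × (7.40 × 10⁵) / (0.0209))^(1/3)
  = 1.39 × 10⁸ m

1.39 × 10⁸ m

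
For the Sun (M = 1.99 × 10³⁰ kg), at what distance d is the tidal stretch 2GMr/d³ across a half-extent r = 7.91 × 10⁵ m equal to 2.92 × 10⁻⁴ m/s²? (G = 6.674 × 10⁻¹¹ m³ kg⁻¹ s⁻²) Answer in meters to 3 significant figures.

2GMr/d³ = a_tidal  ⇒  d = (2GMr / a_tidal)^(1/3)
d = (2 × 6.674×10⁻¹¹ × (1.99 × 10³⁰) × (7.91 × 10⁵) / (2.92 × 10⁻⁴))^(1/3)
  = 8.96 × 10⁹ m

8.96 × 10⁹ m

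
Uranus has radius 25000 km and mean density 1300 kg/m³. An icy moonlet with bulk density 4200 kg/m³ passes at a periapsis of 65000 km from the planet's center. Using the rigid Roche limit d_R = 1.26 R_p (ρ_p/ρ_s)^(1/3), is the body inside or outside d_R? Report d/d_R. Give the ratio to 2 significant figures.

outside; d/d_R ≈ 3.1

d_R = 1.26 × (25000 km) × (1300/4200)^(1/3) = 21310 km
d/d_R = (65000) / (21310) = 3.1
Since d/d_R > 1, the body is outside the Roche limit.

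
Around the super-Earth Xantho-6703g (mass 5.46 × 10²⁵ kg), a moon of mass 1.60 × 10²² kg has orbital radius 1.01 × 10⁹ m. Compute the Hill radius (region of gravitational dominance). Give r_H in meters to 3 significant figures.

r_H ≈ a (m/3M)^(1/3)
    = (1.01 × 10⁹) × (1.60 × 10²² / (3 × 5.46 × 10²⁵))^(1/3)
    = 4.65 × 10⁷ m

4.65 × 10⁷ m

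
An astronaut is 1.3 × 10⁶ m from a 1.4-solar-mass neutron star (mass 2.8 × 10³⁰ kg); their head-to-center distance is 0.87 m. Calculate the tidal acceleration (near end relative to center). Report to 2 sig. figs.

Differencing GM/(d−r)² and GM/d² to first order in r/d gives 2GMr/d³.
Δg = 2GMr/d³
   = 2 × (6.674 × 10⁻¹¹) × (2.8 × 10³⁰) × (0.87) / (1.3 × 10⁶)³
   = 1.5 × 10² m/s²

1.5 × 10² m/s²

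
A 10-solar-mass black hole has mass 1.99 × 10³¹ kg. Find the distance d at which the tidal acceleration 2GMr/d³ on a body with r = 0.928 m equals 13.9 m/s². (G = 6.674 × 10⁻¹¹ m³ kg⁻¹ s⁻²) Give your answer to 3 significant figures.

5.62 × 10⁶ m

2GMr/d³ = a_tidal  ⇒  d = (2GMr / a_tidal)^(1/3)
d = (2 × 6.674×10⁻¹¹ × (1.99 × 10³¹) × (0.928) / (13.9))^(1/3)
  = 5.62 × 10⁶ m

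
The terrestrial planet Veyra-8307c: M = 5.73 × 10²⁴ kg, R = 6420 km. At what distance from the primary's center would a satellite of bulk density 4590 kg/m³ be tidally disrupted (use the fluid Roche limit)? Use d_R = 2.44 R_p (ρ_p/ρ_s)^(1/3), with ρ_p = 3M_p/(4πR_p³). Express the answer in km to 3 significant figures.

16300 km

ρ_p = 3M_p/(4πR_p³) = 3 × (5.73 × 10²⁴) / (4π × (6.42 × 10⁶ m)³) = 5170 kg/m³
d_R = 2.44 × 6420 km × (5170/4590)^(1/3)
    = 16300 km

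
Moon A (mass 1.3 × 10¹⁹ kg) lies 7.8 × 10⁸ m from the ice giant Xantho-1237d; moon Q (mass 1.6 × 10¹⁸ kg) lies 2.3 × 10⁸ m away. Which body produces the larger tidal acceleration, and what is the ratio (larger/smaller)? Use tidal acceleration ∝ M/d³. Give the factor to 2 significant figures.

Moon Q, by a factor of ≈ 4.8

Tidal stretch scales as M/d³; compute that for each body.
Moon A: (1.3 × 10¹⁹) / (7.8 × 10⁸)³ = 2.739 × 10⁻⁸
Moon Q: (1.6 × 10¹⁸) / (2.3 × 10⁸)³ = 1.315 × 10⁻⁷
Ratio (larger/smaller) = 4.8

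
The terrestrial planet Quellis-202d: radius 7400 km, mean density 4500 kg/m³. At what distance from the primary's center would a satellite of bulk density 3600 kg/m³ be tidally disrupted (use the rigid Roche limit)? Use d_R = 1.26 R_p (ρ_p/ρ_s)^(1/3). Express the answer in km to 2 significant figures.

10000 km

d_R = 1.26 × 7400 km × (4500/3600)^(1/3)
    = 10000 km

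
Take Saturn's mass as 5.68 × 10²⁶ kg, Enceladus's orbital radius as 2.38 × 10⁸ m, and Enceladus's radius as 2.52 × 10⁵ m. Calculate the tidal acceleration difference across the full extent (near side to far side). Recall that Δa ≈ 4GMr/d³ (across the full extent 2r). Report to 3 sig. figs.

a_tidal = 4GMr/d³
        = 4 × (6.674 × 10⁻¹¹) × (5.68 × 10²⁶) × (2.52 × 10⁵) / (2.38 × 10⁸)³
        = 2.83 × 10⁻³ m/s²

2.83 × 10⁻³ m/s²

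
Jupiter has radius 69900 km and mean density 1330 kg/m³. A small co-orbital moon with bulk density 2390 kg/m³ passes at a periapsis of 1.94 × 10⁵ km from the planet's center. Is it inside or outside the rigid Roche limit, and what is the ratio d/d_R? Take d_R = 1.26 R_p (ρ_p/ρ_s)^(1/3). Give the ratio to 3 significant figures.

d_R = 1.26 × (69900 km) × (1330/2390)^(1/3) = 72440 km
d/d_R = (1.94 × 10⁵) / (72440) = 2.68
Since d/d_R > 1, the body is outside the Roche limit.

outside; d/d_R ≈ 2.68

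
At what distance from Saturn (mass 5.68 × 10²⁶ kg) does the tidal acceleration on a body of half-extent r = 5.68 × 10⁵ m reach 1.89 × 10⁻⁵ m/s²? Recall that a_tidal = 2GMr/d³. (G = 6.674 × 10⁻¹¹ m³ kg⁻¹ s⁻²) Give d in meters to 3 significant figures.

1.32 × 10⁹ m

2GMr/d³ = a_tidal  ⇒  d = (2GMr / a_tidal)^(1/3)
d = (2 × 6.674×10⁻¹¹ × (5.68 × 10²⁶) × (5.68 × 10⁵) / (1.89 × 10⁻⁵))^(1/3)
  = 1.32 × 10⁹ m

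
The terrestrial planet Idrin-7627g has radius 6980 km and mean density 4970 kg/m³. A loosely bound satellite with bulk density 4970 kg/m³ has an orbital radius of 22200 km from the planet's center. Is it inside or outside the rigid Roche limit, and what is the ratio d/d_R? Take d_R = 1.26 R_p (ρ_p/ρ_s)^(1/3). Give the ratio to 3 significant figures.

outside; d/d_R ≈ 2.52

d_R = 1.26 × (6980 km) × (4970/4970)^(1/3) = 8795 km
d/d_R = (22200) / (8795) = 2.52
Since d/d_R > 1, the body is outside the Roche limit.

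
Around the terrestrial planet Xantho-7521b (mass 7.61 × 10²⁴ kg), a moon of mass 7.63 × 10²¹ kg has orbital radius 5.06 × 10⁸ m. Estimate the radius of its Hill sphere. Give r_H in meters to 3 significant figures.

3.51 × 10⁷ m

r_H ≈ a (m/3M)^(1/3)
    = (5.06 × 10⁸) × (7.63 × 10²¹ / (3 × 7.61 × 10²⁴))^(1/3)
    = 3.51 × 10⁷ m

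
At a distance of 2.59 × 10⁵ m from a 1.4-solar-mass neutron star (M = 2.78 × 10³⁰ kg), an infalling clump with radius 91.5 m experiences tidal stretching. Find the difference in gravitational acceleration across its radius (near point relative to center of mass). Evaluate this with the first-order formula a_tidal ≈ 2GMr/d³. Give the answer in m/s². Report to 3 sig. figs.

1.95 × 10⁶ m/s²

Δg = 2GMr/d³
   = 2 × (6.674 × 10⁻¹¹) × (2.78 × 10³⁰) × (91.5) / (2.59 × 10⁵)³
   = 1.95 × 10⁶ m/s²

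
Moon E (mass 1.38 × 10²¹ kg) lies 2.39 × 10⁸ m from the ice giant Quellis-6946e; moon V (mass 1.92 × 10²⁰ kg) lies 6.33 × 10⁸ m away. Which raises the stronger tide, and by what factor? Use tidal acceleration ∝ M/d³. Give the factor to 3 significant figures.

Moon E, by a factor of ≈ 134

Tidal acceleration ∝ M/d³, so compare M/d³ for each.
Moon E: (1.38 × 10²¹) / (2.39 × 10⁸)³ = 1.011 × 10⁻⁴
Moon V: (1.92 × 10²⁰) / (6.33 × 10⁸)³ = 7.570 × 10⁻⁷
Ratio (larger/smaller) = 134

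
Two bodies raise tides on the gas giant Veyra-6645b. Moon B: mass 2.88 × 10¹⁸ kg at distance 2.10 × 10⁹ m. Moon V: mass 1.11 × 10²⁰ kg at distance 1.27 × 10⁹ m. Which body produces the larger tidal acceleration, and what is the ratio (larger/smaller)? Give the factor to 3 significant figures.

Tidal acceleration ∝ M/d³, so compare M/d³ for each.
Moon B: (2.88 × 10¹⁸) / (2.10 × 10⁹)³ = 3.110 × 10⁻¹⁰
Moon V: (1.11 × 10²⁰) / (1.27 × 10⁹)³ = 5.419 × 10⁻⁸
Ratio (larger/smaller) = 174

Moon V, by a factor of ≈ 174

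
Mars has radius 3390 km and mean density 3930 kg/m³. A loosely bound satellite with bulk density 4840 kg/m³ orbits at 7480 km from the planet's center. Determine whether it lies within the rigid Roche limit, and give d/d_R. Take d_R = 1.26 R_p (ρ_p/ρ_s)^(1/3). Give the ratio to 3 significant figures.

outside; d/d_R ≈ 1.88

d_R = 1.26 × (3390 km) × (3930/4840)^(1/3) = 3985 km
d/d_R = (7480) / (3985) = 1.88
Since d/d_R > 1, the body is outside the Roche limit.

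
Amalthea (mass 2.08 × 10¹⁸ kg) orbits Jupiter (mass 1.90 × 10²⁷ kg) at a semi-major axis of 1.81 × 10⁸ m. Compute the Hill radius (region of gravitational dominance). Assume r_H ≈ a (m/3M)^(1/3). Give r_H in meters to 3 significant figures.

r_H ≈ a (m/3M)^(1/3)
    = (1.81 × 10⁸) × (2.08 × 10¹⁸ / (3 × 1.90 × 10²⁷))^(1/3)
    = 1.29 × 10⁵ m

1.29 × 10⁵ m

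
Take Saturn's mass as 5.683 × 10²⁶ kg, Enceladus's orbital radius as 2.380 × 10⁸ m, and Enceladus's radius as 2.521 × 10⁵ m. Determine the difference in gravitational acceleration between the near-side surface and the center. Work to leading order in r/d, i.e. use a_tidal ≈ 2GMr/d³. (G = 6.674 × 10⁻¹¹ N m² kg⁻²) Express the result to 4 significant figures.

1.419 × 10⁻³ m/s²

a_tidal = 2GMr/d³
        = 2 × (6.674 × 10⁻¹¹) × (5.683 × 10²⁶) × (2.521 × 10⁵) / (2.380 × 10⁸)³
        = 1.419 × 10⁻³ m/s²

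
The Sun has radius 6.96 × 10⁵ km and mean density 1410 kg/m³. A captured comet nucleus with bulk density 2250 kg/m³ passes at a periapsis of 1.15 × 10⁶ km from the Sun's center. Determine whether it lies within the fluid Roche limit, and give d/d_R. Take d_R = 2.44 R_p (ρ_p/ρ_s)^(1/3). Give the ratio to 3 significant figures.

inside; d/d_R ≈ 0.791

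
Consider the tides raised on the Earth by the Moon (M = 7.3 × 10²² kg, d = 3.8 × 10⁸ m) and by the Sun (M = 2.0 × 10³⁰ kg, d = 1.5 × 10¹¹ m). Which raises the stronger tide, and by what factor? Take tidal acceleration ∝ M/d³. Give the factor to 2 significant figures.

The Moon, by a factor of ≈ 2.2

The tide-raising term goes as M/d³ (the gradient of a 1/d² field).
The Moon: (7.3 × 10²²) / (3.8 × 10⁸)³ = 1.330 × 10⁻³
The Sun: (2.0 × 10³⁰) / (1.5 × 10¹¹)³ = 5.926 × 10⁻⁴
Ratio (larger/smaller) = 2.2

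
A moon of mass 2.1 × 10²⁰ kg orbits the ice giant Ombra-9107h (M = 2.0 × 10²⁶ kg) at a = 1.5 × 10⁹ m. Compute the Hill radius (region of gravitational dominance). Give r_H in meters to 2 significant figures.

1.1 × 10⁷ m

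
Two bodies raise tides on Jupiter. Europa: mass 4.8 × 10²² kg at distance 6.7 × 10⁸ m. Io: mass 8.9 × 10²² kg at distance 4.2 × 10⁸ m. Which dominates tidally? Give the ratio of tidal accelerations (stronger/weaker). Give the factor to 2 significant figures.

Io, by a factor of ≈ 7.5

Tidal acceleration ∝ M/d³, so compare M/d³ for each.
Europa: (4.8 × 10²²) / (6.7 × 10⁸)³ = 1.596 × 10⁻⁴
Io: (8.9 × 10²²) / (4.2 × 10⁸)³ = 1.201 × 10⁻³
Ratio (larger/smaller) = 7.5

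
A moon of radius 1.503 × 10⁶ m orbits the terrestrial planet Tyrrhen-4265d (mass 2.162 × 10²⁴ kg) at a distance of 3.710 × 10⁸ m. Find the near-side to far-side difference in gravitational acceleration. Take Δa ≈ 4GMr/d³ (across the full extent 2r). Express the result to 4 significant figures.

Δg = 4GMr/d³
   = 4 × (6.674 × 10⁻¹¹) × (2.162 × 10²⁴) × (1.503 × 10⁶) / (3.710 × 10⁸)³
   = 1.699 × 10⁻⁵ m/s²

1.699 × 10⁻⁵ m/s²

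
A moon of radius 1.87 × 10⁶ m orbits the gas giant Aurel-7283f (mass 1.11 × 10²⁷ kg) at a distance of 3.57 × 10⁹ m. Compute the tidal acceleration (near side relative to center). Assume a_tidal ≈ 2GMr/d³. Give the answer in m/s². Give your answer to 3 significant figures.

6.09 × 10⁻⁶ m/s²

Δg = 2GMr/d³
   = 2 × (6.674 × 10⁻¹¹) × (1.11 × 10²⁷) × (1.87 × 10⁶) / (3.57 × 10⁹)³
   = 6.09 × 10⁻⁶ m/s²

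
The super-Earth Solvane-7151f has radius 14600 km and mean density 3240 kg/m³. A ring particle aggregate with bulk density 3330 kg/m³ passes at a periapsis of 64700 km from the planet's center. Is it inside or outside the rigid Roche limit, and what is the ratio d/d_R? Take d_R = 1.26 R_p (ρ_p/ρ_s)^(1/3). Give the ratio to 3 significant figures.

outside; d/d_R ≈ 3.55

d_R = 1.26 × (14600 km) × (3240/3330)^(1/3) = 18230 km
d/d_R = (64700) / (18230) = 3.55
Since d/d_R > 1, the body is outside the Roche limit.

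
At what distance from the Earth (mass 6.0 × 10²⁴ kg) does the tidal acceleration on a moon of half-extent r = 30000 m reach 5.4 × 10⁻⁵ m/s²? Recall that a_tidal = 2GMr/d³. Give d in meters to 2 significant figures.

7.6 × 10⁷ m

2GMr/d³ = a_tidal  ⇒  d = (2GMr / a_tidal)^(1/3)
d = (2 × 6.674×10⁻¹¹ × (6.0 × 10²⁴) × (30000) / (5.4 × 10⁻⁵))^(1/3)
  = 7.6 × 10⁷ m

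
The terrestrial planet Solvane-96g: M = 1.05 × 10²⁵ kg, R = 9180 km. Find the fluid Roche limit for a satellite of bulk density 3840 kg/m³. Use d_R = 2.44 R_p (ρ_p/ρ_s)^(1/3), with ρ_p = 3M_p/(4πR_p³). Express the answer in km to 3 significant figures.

21200 km

ρ_p = 3M_p/(4πR_p³) = 3 × (1.05 × 10²⁵) / (4π × (9.18 × 10⁶ m)³) = 3240 kg/m³
d_R = 2.44 × 9180 km × (3240/3840)^(1/3)
    = 21200 km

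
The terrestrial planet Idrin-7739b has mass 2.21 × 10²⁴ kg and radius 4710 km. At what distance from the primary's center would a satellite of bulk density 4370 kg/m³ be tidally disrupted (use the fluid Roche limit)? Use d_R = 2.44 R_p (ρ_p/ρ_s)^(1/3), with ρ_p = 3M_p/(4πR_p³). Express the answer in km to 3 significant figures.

ρ_p = 3M_p/(4πR_p³) = 3 × (2.21 × 10²⁴) / (4π × (4.71 × 10⁶ m)³) = 5050 kg/m³
d_R = 2.44 × 4710 km × (5050/4370)^(1/3)
    = 12100 km

12100 km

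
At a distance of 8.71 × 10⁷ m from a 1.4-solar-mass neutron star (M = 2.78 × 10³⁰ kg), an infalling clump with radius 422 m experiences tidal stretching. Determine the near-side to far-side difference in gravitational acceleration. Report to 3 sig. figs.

Δa = 4GMr/d³
   = 4 × (6.674 × 10⁻¹¹) × (2.78 × 10³⁰) × (422) / (8.71 × 10⁷)³
   = 4.74 × 10⁻¹ m/s²

4.74 × 10⁻¹ m/s²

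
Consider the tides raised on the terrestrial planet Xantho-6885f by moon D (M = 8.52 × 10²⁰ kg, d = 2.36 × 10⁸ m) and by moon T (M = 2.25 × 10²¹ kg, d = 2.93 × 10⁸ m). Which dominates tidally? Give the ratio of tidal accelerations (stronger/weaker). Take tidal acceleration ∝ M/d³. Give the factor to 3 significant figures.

Compare M/d³ for the two perturbers:
Moon D: (8.52 × 10²⁰) / (2.36 × 10⁸)³ = 6.482 × 10⁻⁵
Moon T: (2.25 × 10²¹) / (2.93 × 10⁸)³ = 8.945 × 10⁻⁵
Ratio (larger/smaller) = 1.38

Moon T, by a factor of ≈ 1.38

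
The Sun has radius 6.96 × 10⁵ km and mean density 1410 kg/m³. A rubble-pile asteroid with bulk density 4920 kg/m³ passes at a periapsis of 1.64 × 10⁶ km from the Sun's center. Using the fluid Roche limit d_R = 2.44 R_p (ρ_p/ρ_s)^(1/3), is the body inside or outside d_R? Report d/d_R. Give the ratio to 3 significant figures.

d_R = 2.44 × (6.96 × 10⁵ km) × (1410/4920)^(1/3) = 1.120 × 10⁶ km
d/d_R = (1.64 × 10⁶) / (1.120 × 10⁶) = 1.46
Since d/d_R > 1, the body is outside the Roche limit.

outside; d/d_R ≈ 1.46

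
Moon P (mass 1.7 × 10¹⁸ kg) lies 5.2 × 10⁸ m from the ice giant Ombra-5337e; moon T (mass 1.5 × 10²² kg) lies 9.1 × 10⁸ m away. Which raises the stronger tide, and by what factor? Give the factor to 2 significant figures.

Tidal stretch scales as M/d³; compute that for each body.
Moon P: (1.7 × 10¹⁸) / (5.2 × 10⁸)³ = 1.209 × 10⁻⁸
Moon T: (1.5 × 10²²) / (9.1 × 10⁸)³ = 1.991 × 10⁻⁵
Ratio (larger/smaller) = 1600

Moon T, by a factor of ≈ 1600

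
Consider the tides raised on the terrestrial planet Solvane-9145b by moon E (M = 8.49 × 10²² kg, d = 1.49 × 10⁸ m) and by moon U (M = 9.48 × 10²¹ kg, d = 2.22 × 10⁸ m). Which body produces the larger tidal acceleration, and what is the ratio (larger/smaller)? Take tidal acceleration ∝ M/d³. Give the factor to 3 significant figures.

Tidal acceleration ∝ M/d³, so compare M/d³ for each.
Moon E: (8.49 × 10²²) / (1.49 × 10⁸)³ = 2.567 × 10⁻²
Moon U: (9.48 × 10²¹) / (2.22 × 10⁸)³ = 8.665 × 10⁻⁴
Ratio (larger/smaller) = 29.6

Moon E, by a factor of ≈ 29.6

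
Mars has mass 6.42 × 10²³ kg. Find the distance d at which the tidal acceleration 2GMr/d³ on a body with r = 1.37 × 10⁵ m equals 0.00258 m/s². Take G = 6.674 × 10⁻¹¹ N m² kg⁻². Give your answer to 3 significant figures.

1.66 × 10⁷ m

2GMr/d³ = a_tidal  ⇒  d = (2GMr / a_tidal)^(1/3)
d = (2 × 6.674×10⁻¹¹ × (6.42 × 10²³) × (1.37 × 10⁵) / (0.00258))^(1/3)
  = 1.66 × 10⁷ m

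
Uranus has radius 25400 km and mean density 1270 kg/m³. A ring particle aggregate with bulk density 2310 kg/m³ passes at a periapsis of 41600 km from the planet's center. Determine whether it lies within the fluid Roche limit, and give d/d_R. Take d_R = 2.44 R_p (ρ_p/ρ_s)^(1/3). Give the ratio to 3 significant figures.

inside; d/d_R ≈ 0.819

d_R = 2.44 × (25400 km) × (1270/2310)^(1/3) = 50770 km
d/d_R = (41600) / (50770) = 0.819
Since d/d_R < 1, the body is inside the Roche limit.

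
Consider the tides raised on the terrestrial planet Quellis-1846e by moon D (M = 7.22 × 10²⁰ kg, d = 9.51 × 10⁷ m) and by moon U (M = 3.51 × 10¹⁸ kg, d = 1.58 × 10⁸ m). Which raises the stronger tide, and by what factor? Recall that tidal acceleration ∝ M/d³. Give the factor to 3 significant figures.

Compare M/d³ for the two perturbers:
Moon D: (7.22 × 10²⁰) / (9.51 × 10⁷)³ = 8.395 × 10⁻⁴
Moon U: (3.51 × 10¹⁸) / (1.58 × 10⁸)³ = 8.899 × 10⁻⁷
Ratio (larger/smaller) = 943

Moon D, by a factor of ≈ 943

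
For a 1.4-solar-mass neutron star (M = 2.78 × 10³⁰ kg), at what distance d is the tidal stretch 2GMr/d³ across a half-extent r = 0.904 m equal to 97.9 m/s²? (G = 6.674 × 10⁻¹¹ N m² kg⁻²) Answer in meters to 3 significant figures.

1.51 × 10⁶ m

2GMr/d³ = a_tidal  ⇒  d = (2GMr / a_tidal)^(1/3)
d = (2 × 6.674×10⁻¹¹ × (2.78 × 10³⁰) × (0.904) / (97.9))^(1/3)
  = 1.51 × 10⁶ m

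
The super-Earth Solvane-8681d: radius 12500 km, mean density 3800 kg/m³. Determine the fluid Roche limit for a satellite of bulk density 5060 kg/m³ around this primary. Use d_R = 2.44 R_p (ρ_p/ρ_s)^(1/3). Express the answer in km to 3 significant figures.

27700 km

d_R = 2.44 × 12500 km × (3800/5060)^(1/3)
    = 27700 km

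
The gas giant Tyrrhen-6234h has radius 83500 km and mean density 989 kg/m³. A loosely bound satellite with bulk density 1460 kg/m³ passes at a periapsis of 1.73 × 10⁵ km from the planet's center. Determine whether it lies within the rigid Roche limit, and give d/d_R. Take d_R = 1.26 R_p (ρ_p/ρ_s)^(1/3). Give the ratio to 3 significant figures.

outside; d/d_R ≈ 1.87

d_R = 1.26 × (83500 km) × (989/1460)^(1/3) = 92400 km
d/d_R = (1.73 × 10⁵) / (92400) = 1.87
Since d/d_R > 1, the body is outside the Roche limit.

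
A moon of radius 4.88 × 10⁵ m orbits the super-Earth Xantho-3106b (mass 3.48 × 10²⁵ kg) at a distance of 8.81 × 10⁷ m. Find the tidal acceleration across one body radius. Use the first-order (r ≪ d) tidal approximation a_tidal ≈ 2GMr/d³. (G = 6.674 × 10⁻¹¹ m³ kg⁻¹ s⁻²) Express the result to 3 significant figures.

Δg = 2GMr/d³
   = 2 × (6.674 × 10⁻¹¹) × (3.48 × 10²⁵) × (4.88 × 10⁵) / (8.81 × 10⁷)³
   = 3.32 × 10⁻³ m/s²

3.32 × 10⁻³ m/s²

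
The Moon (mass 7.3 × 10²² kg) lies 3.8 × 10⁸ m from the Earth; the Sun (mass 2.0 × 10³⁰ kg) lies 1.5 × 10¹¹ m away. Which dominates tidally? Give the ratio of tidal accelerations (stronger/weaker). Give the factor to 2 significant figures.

Tidal stretch scales as M/d³; compute that for each body.
The Moon: (7.3 × 10²²) / (3.8 × 10⁸)³ = 1.330 × 10⁻³
The Sun: (2.0 × 10³⁰) / (1.5 × 10¹¹)³ = 5.926 × 10⁻⁴
Ratio (larger/smaller) = 2.2

The Moon, by a factor of ≈ 2.2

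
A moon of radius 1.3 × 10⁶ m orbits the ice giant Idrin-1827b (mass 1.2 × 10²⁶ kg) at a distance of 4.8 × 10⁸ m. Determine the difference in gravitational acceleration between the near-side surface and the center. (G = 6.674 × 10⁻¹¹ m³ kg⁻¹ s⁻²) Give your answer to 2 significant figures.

1.9 × 10⁻⁴ m/s²

a_tidal = 2GMr/d³
        = 2 × (6.674 × 10⁻¹¹) × (1.2 × 10²⁶) × (1.3 × 10⁶) / (4.8 × 10⁸)³
        = 1.9 × 10⁻⁴ m/s²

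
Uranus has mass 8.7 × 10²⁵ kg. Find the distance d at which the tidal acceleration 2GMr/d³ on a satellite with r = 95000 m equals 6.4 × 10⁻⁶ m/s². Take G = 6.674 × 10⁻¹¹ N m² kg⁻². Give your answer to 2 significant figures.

5.6 × 10⁸ m

2GMr/d³ = a_tidal  ⇒  d = (2GMr / a_tidal)^(1/3)
d = (2 × 6.674×10⁻¹¹ × (8.7 × 10²⁵) × (95000) / (6.4 × 10⁻⁶))^(1/3)
  = 5.6 × 10⁸ m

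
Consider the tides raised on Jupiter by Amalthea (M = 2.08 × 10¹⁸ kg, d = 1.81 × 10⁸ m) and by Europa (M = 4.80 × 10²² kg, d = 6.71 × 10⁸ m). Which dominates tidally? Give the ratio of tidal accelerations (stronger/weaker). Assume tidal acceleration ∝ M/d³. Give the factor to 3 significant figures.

Europa, by a factor of ≈ 453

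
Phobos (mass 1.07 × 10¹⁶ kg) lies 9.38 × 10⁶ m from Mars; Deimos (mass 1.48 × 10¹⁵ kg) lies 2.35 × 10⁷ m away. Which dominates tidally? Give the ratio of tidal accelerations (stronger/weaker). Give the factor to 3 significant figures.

Phobos, by a factor of ≈ 114

Tidal acceleration ∝ M/d³, so compare M/d³ for each.
Phobos: (1.07 × 10¹⁶) / (9.38 × 10⁶)³ = 1.297 × 10⁻⁵
Deimos: (1.48 × 10¹⁵) / (2.35 × 10⁷)³ = 1.140 × 10⁻⁷
Ratio (larger/smaller) = 114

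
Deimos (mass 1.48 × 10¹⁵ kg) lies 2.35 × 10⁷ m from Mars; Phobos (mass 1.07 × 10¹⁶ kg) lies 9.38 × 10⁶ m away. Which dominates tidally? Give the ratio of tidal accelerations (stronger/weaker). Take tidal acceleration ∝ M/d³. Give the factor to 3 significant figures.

Tidal acceleration ∝ M/d³, so compare M/d³ for each.
Deimos: (1.48 × 10¹⁵) / (2.35 × 10⁷)³ = 1.140 × 10⁻⁷
Phobos: (1.07 × 10¹⁶) / (9.38 × 10⁶)³ = 1.297 × 10⁻⁵
Ratio (larger/smaller) = 114

Phobos, by a factor of ≈ 114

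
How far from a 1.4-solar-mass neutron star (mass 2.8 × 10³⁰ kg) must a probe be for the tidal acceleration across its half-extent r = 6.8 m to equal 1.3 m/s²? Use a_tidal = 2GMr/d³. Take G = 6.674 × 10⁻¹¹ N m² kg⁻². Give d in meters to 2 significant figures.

2GMr/d³ = a_tidal  ⇒  d = (2GMr / a_tidal)^(1/3)
d = (2 × 6.674×10⁻¹¹ × (2.8 × 10³⁰) × (6.8) / (1.3))^(1/3)
  = 1.3 × 10⁷ m

1.3 × 10⁷ m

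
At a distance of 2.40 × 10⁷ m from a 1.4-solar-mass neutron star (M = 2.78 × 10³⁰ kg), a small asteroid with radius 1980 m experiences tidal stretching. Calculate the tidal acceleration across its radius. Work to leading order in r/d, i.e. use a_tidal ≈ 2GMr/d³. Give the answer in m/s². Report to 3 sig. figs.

5.31 × 10¹ m/s²

a_tidal = 2GMr/d³
        = 2 × (6.674 × 10⁻¹¹) × (2.78 × 10³⁰) × (1980) / (2.40 × 10⁷)³
        = 5.31 × 10¹ m/s²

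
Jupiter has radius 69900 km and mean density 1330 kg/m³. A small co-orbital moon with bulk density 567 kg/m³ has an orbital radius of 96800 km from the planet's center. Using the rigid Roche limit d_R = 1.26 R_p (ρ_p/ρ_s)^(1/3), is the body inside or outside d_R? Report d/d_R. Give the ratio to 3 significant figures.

inside; d/d_R ≈ 0.827

d_R = 1.26 × (69900 km) × (1330/567)^(1/3) = 1.170 × 10⁵ km
d/d_R = (96800) / (1.170 × 10⁵) = 0.827
Since d/d_R < 1, the body is inside the Roche limit.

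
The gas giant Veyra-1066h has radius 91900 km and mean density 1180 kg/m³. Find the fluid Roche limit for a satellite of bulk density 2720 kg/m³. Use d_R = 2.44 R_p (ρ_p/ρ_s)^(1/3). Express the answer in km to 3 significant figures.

1.70 × 10⁵ km

d_R = 2.44 × 91900 km × (1180/2720)^(1/3)
    = 1.70 × 10⁵ km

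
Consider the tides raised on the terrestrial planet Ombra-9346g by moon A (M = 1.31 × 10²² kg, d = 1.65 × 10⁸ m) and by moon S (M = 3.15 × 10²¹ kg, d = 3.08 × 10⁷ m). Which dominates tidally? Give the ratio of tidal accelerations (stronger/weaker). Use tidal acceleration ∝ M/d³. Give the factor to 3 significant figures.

Moon S, by a factor of ≈ 37.0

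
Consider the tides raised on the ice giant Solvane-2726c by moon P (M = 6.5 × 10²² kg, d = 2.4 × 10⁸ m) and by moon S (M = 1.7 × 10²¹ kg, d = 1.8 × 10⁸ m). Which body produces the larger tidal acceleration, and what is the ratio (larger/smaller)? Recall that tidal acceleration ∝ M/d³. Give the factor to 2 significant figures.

The tide-raising term goes as M/d³ (the gradient of a 1/d² field).
Moon P: (6.5 × 10²²) / (2.4 × 10⁸)³ = 4.702 × 10⁻³
Moon S: (1.7 × 10²¹) / (1.8 × 10⁸)³ = 2.915 × 10⁻⁴
Ratio (larger/smaller) = 16

Moon P, by a factor of ≈ 16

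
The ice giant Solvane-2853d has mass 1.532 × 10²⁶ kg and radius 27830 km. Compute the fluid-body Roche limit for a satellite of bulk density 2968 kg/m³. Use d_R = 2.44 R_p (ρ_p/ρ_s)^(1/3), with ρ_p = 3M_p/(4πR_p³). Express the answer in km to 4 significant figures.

56360 km

ρ_p = 3M_p/(4πR_p³) = 3 × (1.532 × 10²⁶) / (4π × (2.783 × 10⁷ m)³) = 1697 kg/m³
d_R = 2.44 × 27830 km × (1697/2968)^(1/3)
    = 56360 km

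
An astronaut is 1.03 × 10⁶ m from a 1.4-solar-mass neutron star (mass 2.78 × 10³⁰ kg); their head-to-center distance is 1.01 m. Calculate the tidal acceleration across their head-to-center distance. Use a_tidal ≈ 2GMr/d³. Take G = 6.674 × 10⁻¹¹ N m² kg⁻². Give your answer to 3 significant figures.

3.43 × 10² m/s²

Since r ≪ d, expand the inverse-square field across one radius to get the leading 2GMr/d³ term.
Δa = 2GMr/d³
   = 2 × (6.674 × 10⁻¹¹) × (2.78 × 10³⁰) × (1.01) / (1.03 × 10⁶)³
   = 3.43 × 10² m/s²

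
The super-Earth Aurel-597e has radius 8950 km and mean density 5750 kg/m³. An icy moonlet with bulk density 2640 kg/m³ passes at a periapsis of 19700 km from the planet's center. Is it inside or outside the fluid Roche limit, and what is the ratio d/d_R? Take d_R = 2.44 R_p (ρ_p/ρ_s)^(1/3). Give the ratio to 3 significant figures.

inside; d/d_R ≈ 0.696

d_R = 2.44 × (8950 km) × (5750/2640)^(1/3) = 28310 km
d/d_R = (19700) / (28310) = 0.696
Since d/d_R < 1, the body is inside the Roche limit.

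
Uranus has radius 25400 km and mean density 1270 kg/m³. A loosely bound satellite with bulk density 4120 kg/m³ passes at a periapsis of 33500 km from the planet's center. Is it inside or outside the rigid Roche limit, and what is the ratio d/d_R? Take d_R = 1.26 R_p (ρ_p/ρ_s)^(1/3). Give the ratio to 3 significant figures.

outside; d/d_R ≈ 1.55

d_R = 1.26 × (25400 km) × (1270/4120)^(1/3) = 21620 km
d/d_R = (33500) / (21620) = 1.55
Since d/d_R > 1, the body is outside the Roche limit.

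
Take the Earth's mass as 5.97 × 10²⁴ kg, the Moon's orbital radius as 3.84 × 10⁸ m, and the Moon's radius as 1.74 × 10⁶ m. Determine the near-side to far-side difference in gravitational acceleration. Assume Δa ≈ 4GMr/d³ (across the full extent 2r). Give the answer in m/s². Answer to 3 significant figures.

4.90 × 10⁻⁵ m/s²

Δg = 4GMr/d³
   = 4 × (6.674 × 10⁻¹¹) × (5.97 × 10²⁴) × (1.74 × 10⁶) / (3.84 × 10⁸)³
   = 4.90 × 10⁻⁵ m/s²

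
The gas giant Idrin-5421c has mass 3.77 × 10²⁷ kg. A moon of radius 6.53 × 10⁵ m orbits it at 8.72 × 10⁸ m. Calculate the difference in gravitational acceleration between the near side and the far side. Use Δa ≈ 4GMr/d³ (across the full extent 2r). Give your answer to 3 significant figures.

Δa = 4GMr/d³
   = 4 × (6.674 × 10⁻¹¹) × (3.77 × 10²⁷) × (6.53 × 10⁵) / (8.72 × 10⁸)³
   = 9.91 × 10⁻⁴ m/s²

9.91 × 10⁻⁴ m/s²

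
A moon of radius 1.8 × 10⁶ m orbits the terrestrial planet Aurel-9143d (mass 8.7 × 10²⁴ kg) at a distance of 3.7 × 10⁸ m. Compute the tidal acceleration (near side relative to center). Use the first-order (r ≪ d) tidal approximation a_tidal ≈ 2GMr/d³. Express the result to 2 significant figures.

Δg = 2GMr/d³
   = 2 × (6.674 × 10⁻¹¹) × (8.7 × 10²⁴) × (1.8 × 10⁶) / (3.7 × 10⁸)³
   = 4.1 × 10⁻⁵ m/s²

4.1 × 10⁻⁵ m/s²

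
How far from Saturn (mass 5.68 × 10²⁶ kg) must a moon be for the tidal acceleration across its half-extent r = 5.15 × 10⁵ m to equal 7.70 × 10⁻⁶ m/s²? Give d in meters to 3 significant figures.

2GMr/d³ = a_tidal  ⇒  d = (2GMr / a_tidal)^(1/3)
d = (2 × 6.674×10⁻¹¹ × (5.68 × 10²⁶) × (5.15 × 10⁵) / (7.70 × 10⁻⁶))^(1/3)
  = 1.72 × 10⁹ m

1.72 × 10⁹ m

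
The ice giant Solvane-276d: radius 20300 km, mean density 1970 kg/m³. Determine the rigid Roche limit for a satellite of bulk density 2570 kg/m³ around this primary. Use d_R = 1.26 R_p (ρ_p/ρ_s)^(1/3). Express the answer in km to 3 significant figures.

d_R = 1.26 × 20300 km × (1970/2570)^(1/3)
    = 23400 km

23400 km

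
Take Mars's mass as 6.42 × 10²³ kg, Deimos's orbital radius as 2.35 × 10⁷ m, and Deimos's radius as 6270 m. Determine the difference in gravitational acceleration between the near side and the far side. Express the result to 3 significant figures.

The field gradient is 2GM/d³; across the full diameter 2r the difference is 4GMr/d³.
a_tidal = 4GMr/d³
        = 4 × (6.674 × 10⁻¹¹) × (6.42 × 10²³) × (6270) / (2.35 × 10⁷)³
        = 8.28 × 10⁻⁵ m/s²

8.28 × 10⁻⁵ m/s²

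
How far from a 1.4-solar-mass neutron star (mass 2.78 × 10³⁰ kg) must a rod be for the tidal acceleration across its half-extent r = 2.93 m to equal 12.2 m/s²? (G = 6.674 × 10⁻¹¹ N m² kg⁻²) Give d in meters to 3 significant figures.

2GMr/d³ = a_tidal  ⇒  d = (2GMr / a_tidal)^(1/3)
d = (2 × 6.674×10⁻¹¹ × (2.78 × 10³⁰) × (2.93) / (12.2))^(1/3)
  = 4.47 × 10⁶ m

4.47 × 10⁶ m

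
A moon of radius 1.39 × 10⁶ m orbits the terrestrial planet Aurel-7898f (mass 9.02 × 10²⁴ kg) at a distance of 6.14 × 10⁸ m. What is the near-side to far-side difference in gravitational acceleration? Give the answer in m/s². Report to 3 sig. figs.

Δg = 4GMr/d³
   = 4 × (6.674 × 10⁻¹¹) × (9.02 × 10²⁴) × (1.39 × 10⁶) / (6.14 × 10⁸)³
   = 1.45 × 10⁻⁵ m/s²

1.45 × 10⁻⁵ m/s²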